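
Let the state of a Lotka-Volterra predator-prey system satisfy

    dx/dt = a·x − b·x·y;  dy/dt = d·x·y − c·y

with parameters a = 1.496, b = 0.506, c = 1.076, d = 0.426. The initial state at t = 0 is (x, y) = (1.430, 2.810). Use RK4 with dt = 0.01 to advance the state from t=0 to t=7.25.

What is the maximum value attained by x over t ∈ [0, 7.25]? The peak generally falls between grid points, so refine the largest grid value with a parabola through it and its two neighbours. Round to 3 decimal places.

t=0.000: state=(1.430, 2.810)
step 1 (dt=0.01): k1=(0.106, -1.312), k2=(0.111, -1.308), k3=(0.111, -1.308), k4=(0.116, -1.304); state += dt/6·(k1+2k2+2k3+k4)
t=0.010: state=(1.431, 2.797)
t=0.020: state=(1.432, 2.784)
t=0.030: state=(1.434, 2.771)
continuing one RK4 step at a time; state shown every 25 steps (Δt=0.25):
t=0.250: state=(1.486, 2.507)
t=0.500: state=(1.599, 2.256)
t=0.750: state=(1.770, 2.062)
t=1.000: state=(2.000, 1.925)
t=1.250: state=(2.292, 1.847)
t=1.500: state=(2.641, 1.835)
t=1.750: state=(3.034, 1.896)
t=2.000: state=(3.441, 2.046)
t=2.250: state=(3.804, 2.301)
t=2.500: state=(4.041, 2.674)
t=2.750: state=(4.067, 3.153)
t=3.000: state=(3.837, 3.679)
t=3.250: state=(3.397, 4.138)
t=3.500: state=(2.868, 4.415)
t=3.750: state=(2.373, 4.457)
t=4.000: state=(1.980, 4.289)
t=4.250: state=(1.703, 3.984)
t=4.500: state=(1.531, 3.613)
t=4.750: state=(1.443, 3.233)
t=5.000: state=(1.426, 2.876)
t=5.250: state=(1.470, 2.563)
t=5.500: state=(1.572, 2.302)
t=5.750: state=(1.731, 2.096)
t=6.000: state=(1.949, 1.947)
t=6.250: state=(2.229, 1.858)
t=6.500: state=(2.567, 1.832)
t=6.750: state=(2.954, 1.877)
t=7.000: state=(3.361, 2.008)
t=7.250: state=(3.738, 2.241)
largest grid value and its neighbours: x(2.640)=4.08646, x(2.650)=4.08677, x(2.660)=4.08668
parabola through these three points peaks at t≈2.653 with x≈4.08679

max x = 4.087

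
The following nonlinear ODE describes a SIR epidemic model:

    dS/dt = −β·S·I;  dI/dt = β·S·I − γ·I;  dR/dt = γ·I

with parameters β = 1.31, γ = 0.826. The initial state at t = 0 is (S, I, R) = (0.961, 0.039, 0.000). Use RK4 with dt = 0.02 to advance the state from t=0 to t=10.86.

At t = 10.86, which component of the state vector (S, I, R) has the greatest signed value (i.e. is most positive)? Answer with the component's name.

t=0.000: state=(0.961, 0.039, 0.000)
step 1 (dt=0.02): k1=(-0.049, 0.017, 0.032), k2=(-0.049, 0.017, 0.032), k3=(-0.049, 0.017, 0.032), k4=(-0.049, 0.017, 0.032); state += dt/6·(k1+2k2+2k3+k4)
t=0.020: state=(0.960, 0.039, 0.001)
t=0.040: state=(0.959, 0.040, 0.001)
t=0.060: state=(0.958, 0.040, 0.002)
continuing one RK4 step at a time; state shown every 25 steps (Δt=0.5):
t=0.500: state=(0.934, 0.048, 0.018)
t=1.000: state=(0.902, 0.058, 0.040)
t=1.500: state=(0.866, 0.068, 0.066)
t=2.000: state=(0.825, 0.079, 0.096)
t=2.500: state=(0.781, 0.088, 0.131)
t=3.000: state=(0.735, 0.096, 0.169)
t=3.500: state=(0.689, 0.101, 0.210)
t=4.000: state=(0.644, 0.104, 0.252)
t=4.500: state=(0.602, 0.103, 0.295)
t=5.000: state=(0.563, 0.100, 0.337)
t=5.500: state=(0.528, 0.094, 0.377)
t=6.000: state=(0.498, 0.087, 0.415)
t=6.500: state=(0.471, 0.079, 0.449)
t=7.000: state=(0.449, 0.071, 0.480)
t=7.500: state=(0.429, 0.063, 0.508)
t=8.000: state=(0.413, 0.055, 0.532)
t=8.500: state=(0.400, 0.047, 0.553)
t=9.000: state=(0.388, 0.040, 0.571)
t=9.500: state=(0.379, 0.034, 0.587)
t=10.000: state=(0.371, 0.029, 0.600)
t=10.500: state=(0.365, 0.024, 0.611)
t=10.860: state=(0.361, 0.022, 0.618)
compare at T: S=0.361, I=0.022, R=0.618

largest component: R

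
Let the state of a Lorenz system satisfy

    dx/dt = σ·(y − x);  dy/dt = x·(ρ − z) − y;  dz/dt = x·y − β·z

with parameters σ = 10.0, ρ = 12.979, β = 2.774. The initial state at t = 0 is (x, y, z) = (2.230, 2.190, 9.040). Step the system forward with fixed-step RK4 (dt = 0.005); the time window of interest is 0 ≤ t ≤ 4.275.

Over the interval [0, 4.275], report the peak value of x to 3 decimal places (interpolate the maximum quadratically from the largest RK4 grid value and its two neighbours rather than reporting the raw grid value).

t=0.000: state=(2.230, 2.190, 9.040)
step 1 (dt=0.005): k1=(-0.400, 6.594, -20.193), k2=(-0.225, 6.686, -20.019), k3=(-0.227, 6.687, -20.018), k4=(-0.054, 6.779, -19.844); state += dt/6·(k1+2k2+2k3+k4)
t=0.005: state=(2.229, 2.223, 8.940)
t=0.010: state=(2.229, 2.258, 8.842)
t=0.015: state=(2.232, 2.293, 8.745)
continuing one RK4 step at a time; state shown every 40 steps (Δt=0.2):
t=0.200: state=(3.328, 4.438, 6.540)
t=0.400: state=(6.630, 8.590, 9.034)
t=0.600: state=(8.166, 7.046, 15.798)
t=0.800: state=(4.543, 3.069, 13.455)
t=1.000: state=(3.403, 3.605, 9.480)
t=1.200: state=(4.904, 6.124, 8.512)
t=1.400: state=(7.370, 8.126, 12.270)
t=1.600: state=(6.530, 5.218, 14.634)
t=1.800: state=(4.388, 3.866, 11.785)
t=2.000: state=(4.526, 5.102, 9.663)
t=2.200: state=(6.210, 7.106, 10.762)
t=2.400: state=(6.921, 6.547, 13.625)
t=2.600: state=(5.414, 4.652, 12.954)
t=2.800: state=(4.722, 4.818, 10.877)
t=3.000: state=(5.570, 6.209, 10.597)
t=3.200: state=(6.573, 6.740, 12.447)
t=3.400: state=(6.021, 5.454, 13.135)
t=3.600: state=(5.126, 4.930, 11.774)
t=3.800: state=(5.333, 5.685, 10.931)
t=4.000: state=(6.138, 6.456, 11.766)
t=4.200: state=(6.201, 5.944, 12.799)
t=4.275: state=(5.959, 5.591, 12.767)
largest grid value and its neighbours: x(0.540)=8.46300, x(0.545)=8.46819, x(0.550)=8.46785
parabola through these three points peaks at t≈0.547 with x≈8.46872

max x = 8.469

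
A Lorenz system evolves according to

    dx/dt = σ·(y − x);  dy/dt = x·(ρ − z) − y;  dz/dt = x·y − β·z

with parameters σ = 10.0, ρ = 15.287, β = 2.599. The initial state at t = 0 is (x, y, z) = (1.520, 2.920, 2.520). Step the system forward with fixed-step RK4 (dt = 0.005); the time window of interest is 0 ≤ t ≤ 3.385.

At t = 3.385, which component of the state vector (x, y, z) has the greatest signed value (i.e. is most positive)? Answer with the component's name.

largest component: z

t=0.000: state=(1.520, 2.920, 2.520)
step 1 (dt=0.005): k1=(14.000, 16.486, -2.111), k2=(14.062, 16.900, -1.931), k3=(14.071, 16.900, -1.930), k4=(14.141, 17.315, -1.746); state += dt/6·(k1+2k2+2k3+k4)
t=0.005: state=(1.590, 3.004, 2.510)
t=0.010: state=(1.661, 3.093, 2.503)
t=0.015: state=(1.734, 3.186, 2.497)
continuing one RK4 step at a time; state shown every 40 steps (Δt=0.2):
t=0.200: state=(6.188, 9.904, 5.398)
t=0.400: state=(11.244, 9.127, 22.184)
t=0.600: state=(2.783, -0.149, 16.709)
t=0.800: state=(0.363, 0.122, 9.917)
t=1.000: state=(0.364, 0.519, 5.912)
t=1.200: state=(1.061, 1.699, 3.633)
t=1.400: state=(3.724, 6.082, 3.572)
t=1.600: state=(10.522, 13.347, 14.953)
t=1.800: state=(6.240, 1.517, 20.456)
t=2.000: state=(1.039, 0.237, 12.355)
t=2.200: state=(0.702, 0.907, 7.407)
t=2.400: state=(1.742, 2.696, 4.732)
t=2.600: state=(5.452, 8.463, 5.944)
t=2.800: state=(10.817, 10.567, 19.597)
t=3.000: state=(4.222, 0.990, 17.672)
t=3.200: state=(1.327, 1.103, 10.782)
t=3.385: state=(1.839, 2.566, 7.058)
compare at T: x=1.839, y=2.566, z=7.058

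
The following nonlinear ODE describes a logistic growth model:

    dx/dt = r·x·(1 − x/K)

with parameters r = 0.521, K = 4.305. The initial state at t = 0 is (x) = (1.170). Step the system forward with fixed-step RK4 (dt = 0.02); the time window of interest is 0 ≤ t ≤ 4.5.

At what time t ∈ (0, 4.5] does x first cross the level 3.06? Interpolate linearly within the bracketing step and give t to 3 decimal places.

t=0.000: state=(1.170)
step 1 (dt=0.02): k1=(0.444), k2=(0.445), k3=(0.445), k4=(0.446); state += dt/6·(k1+2k2+2k3+k4)
t=0.020: state=(1.179)
t=0.040: state=(1.188)
t=0.060: state=(1.197)
continuing one RK4 step at a time; state shown every 10 steps (Δt=0.2):
t=0.200: state=(1.261)
t=0.400: state=(1.356)
t=0.600: state=(1.454)
t=0.800: state=(1.556)
t=1.000: state=(1.661)
t=1.200: state=(1.769)
t=1.400: state=(1.878)
t=1.600: state=(1.989)
t=1.800: state=(2.101)
t=2.000: state=(2.213)
t=2.200: state=(2.325)
t=2.400: state=(2.436)
t=2.600: state=(2.545)
t=2.800: state=(2.652)
t=3.000: state=(2.757)
t=3.200: state=(2.859)
t=3.400: state=(2.957)
t=3.600: state=(3.052)
next step: t=3.620: state=(3.061) — x has crossed 3.06
linear interpolation between t=3.600 (3.05175) and t=3.620 (3.06099) → t≈3.618

t = 3.618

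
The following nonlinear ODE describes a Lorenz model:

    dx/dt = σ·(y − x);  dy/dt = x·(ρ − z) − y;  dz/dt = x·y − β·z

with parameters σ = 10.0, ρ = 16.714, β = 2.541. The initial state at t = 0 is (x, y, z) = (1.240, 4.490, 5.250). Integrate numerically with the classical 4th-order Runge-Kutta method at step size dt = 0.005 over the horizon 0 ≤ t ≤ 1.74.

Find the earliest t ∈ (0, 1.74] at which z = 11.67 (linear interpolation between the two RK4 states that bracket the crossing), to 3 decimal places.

t = 0.233

t=0.000: state=(1.240, 4.490, 5.250)
step 1 (dt=0.005): k1=(32.500, 9.725, -7.773), k2=(31.931, 10.658, -7.326), k3=(31.968, 10.638, -7.333), k4=(31.433, 11.556, -6.887); state += dt/6·(k1+2k2+2k3+k4)
t=0.005: state=(1.400, 4.543, 5.213)
t=0.010: state=(1.555, 4.605, 5.181)
t=0.015: state=(1.705, 4.676, 5.153)
continuing one RK4 step at a time; state shown every 20 steps (Δt=0.1):
t=0.100: state=(4.078, 7.024, 5.471)
t=0.200: state=(7.593, 11.624, 9.167)
t=0.230: state=(8.812, 12.843, 11.408)
next step: t=0.235: state=(9.012, 13.005, 11.836) — z has crossed 11.67
linear interpolation between t=0.230 (11.40817) and t=0.235 (11.83649) → t≈0.233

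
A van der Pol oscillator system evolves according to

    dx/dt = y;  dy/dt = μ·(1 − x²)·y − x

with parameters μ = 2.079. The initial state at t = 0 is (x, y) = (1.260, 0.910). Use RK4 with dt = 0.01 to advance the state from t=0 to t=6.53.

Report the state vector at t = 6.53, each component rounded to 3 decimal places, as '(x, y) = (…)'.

(x, y) = (1.833, 1.655)

t=0.000: state=(1.260, 0.910)
step 1 (dt=0.01): k1=(0.910, -2.372), k2=(0.898, -2.383), k3=(0.898, -2.383), k4=(0.886, -2.393); state += dt/6·(k1+2k2+2k3+k4)
t=0.010: state=(1.269, 0.886)
t=0.020: state=(1.278, 0.862)
t=0.030: state=(1.286, 0.838)
continuing one RK4 step at a time; state shown every 25 steps (Δt=0.25):
t=0.250: state=(1.412, 0.323)
t=0.500: state=(1.437, -0.088)
t=0.750: state=(1.383, -0.330)
t=1.000: state=(1.279, -0.496)
t=1.250: state=(1.134, -0.662)
t=1.500: state=(0.943, -0.890)
t=1.750: state=(0.676, -1.282)
t=2.000: state=(0.271, -2.047)
t=2.250: state=(-0.398, -3.371)
t=2.500: state=(-1.326, -3.513)
t=2.750: state=(-1.908, -1.111)
t=3.000: state=(-2.013, 0.010)
t=3.250: state=(-1.972, 0.257)
t=3.500: state=(-1.899, 0.321)
t=3.750: state=(-1.814, 0.355)
t=4.000: state=(-1.722, 0.387)
t=4.250: state=(-1.620, 0.427)
t=4.500: state=(-1.507, 0.479)
t=4.750: state=(-1.379, 0.551)
t=5.000: state=(-1.229, 0.658)
t=5.250: state=(-1.044, 0.831)
t=5.500: state=(-0.803, 1.134)
t=5.750: state=(-0.454, 1.726)
t=6.000: state=(0.108, 2.878)
t=6.250: state=(0.990, 3.908)
t=6.500: state=(1.779, 1.964)
t=6.530: state=(1.833, 1.655)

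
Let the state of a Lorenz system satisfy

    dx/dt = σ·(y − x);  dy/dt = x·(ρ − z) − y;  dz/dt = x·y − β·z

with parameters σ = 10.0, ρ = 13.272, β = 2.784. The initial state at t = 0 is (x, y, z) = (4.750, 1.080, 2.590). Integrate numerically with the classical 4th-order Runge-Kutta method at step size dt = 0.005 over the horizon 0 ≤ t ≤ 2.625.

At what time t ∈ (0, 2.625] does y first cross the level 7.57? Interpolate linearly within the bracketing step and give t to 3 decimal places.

t = 0.171

t=0.000: state=(4.750, 1.080, 2.590)
step 1 (dt=0.005): k1=(-36.700, 49.660, -2.081), k2=(-34.541, 48.580, -1.587), k3=(-34.622, 48.634, -1.596), k4=(-32.537, 47.604, -1.132); state += dt/6·(k1+2k2+2k3+k4)
t=0.005: state=(4.577, 1.323, 2.582)
t=0.010: state=(4.424, 1.556, 2.578)
t=0.015: state=(4.290, 1.781, 2.579)
continuing one RK4 step at a time; state shown every 20 steps (Δt=0.1):
t=0.100: state=(3.918, 4.946, 3.046)
t=0.170: state=(5.148, 7.523, 4.303)
next step: t=0.175: state=(5.269, 7.717, 4.441) — y has crossed 7.57
linear interpolation between t=0.170 (7.52333) and t=0.175 (7.71700) → t≈0.171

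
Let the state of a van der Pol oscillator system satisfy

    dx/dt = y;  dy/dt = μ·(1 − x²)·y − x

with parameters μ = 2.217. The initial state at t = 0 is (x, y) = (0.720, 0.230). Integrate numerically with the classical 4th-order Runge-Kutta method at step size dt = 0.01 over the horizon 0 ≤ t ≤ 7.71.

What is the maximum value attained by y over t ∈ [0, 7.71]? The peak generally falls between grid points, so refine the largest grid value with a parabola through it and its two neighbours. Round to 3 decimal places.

max y = 4.083

t=0.000: state=(0.720, 0.230)
step 1 (dt=0.01): k1=(0.230, -0.474), k2=(0.228, -0.479), k3=(0.228, -0.479), k4=(0.225, -0.483); state += dt/6·(k1+2k2+2k3+k4)
t=0.010: state=(0.722, 0.225)
t=0.020: state=(0.725, 0.220)
t=0.030: state=(0.727, 0.215)
continuing one RK4 step at a time; state shown every 25 steps (Δt=0.25):
t=0.250: state=(0.760, 0.085)
t=0.500: state=(0.758, -0.108)
t=0.750: state=(0.702, -0.350)
t=1.000: state=(0.577, -0.676)
t=1.250: state=(0.349, -1.188)
t=1.500: state=(-0.049, -2.082)
t=1.750: state=(-0.718, -3.201)
t=2.000: state=(-1.488, -2.469)
t=2.250: state=(-1.851, -0.592)
t=2.500: state=(-1.892, 0.108)
t=2.750: state=(-1.839, 0.282)
t=3.000: state=(-1.760, 0.341)
t=3.250: state=(-1.670, 0.381)
t=3.500: state=(-1.569, 0.424)
t=3.750: state=(-1.457, 0.480)
t=4.000: state=(-1.327, 0.559)
t=4.250: state=(-1.174, 0.680)
t=4.500: state=(-0.981, 0.880)
t=4.750: state=(-0.720, 1.252)
t=5.000: state=(-0.323, 2.015)
t=5.250: state=(0.348, 3.451)
t=5.500: state=(1.321, 3.729)
t=5.750: state=(1.924, 1.086)
t=6.000: state=(2.021, -0.034)
t=6.250: state=(1.978, -0.251)
t=6.500: state=(1.908, -0.304)
t=6.750: state=(1.828, -0.332)
t=7.000: state=(1.742, -0.360)
t=7.250: state=(1.648, -0.393)
t=7.500: state=(1.544, -0.437)
t=7.710: state=(1.448, -0.486)
largest grid value and its neighbours: y(5.400)=4.08203, y(5.410)=4.08234, y(5.420)=4.07512
parabola through these three points peaks at t≈5.405 with y≈4.08313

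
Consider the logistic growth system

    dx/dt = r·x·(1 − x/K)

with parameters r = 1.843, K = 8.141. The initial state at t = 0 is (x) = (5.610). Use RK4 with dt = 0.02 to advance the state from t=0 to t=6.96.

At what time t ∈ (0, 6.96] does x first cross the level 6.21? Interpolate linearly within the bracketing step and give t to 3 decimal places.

t = 0.202

t=0.000: state=(5.610)
step 1 (dt=0.02): k1=(3.214), k2=(3.192), k3=(3.192), k4=(3.169); state += dt/6·(k1+2k2+2k3+k4)
t=0.020: state=(5.674)
t=0.040: state=(5.737)
t=0.060: state=(5.799)
t=0.200: state=(6.205)
next step: t=0.220: state=(6.259) — x has crossed 6.21
linear interpolation between t=0.200 (6.20471) and t=0.220 (6.25858) → t≈0.202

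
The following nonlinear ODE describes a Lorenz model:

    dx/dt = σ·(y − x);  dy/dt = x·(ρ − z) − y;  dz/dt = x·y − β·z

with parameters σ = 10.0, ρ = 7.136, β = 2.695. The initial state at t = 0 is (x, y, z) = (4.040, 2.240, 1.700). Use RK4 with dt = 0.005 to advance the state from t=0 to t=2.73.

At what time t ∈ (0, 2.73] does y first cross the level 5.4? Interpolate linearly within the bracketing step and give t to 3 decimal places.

t=0.000: state=(4.040, 2.240, 1.700)
step 1 (dt=0.005): k1=(-18.000, 19.721, 4.468), k2=(-17.057, 19.383, 4.534), k3=(-17.089, 19.396, 4.536), k4=(-16.176, 19.070, 4.599); state += dt/6·(k1+2k2+2k3+k4)
t=0.005: state=(3.955, 2.337, 1.723)
t=0.010: state=(3.878, 2.431, 1.746)
t=0.015: state=(3.810, 2.522, 1.770)
continuing one RK4 step at a time; state shown every 20 steps (Δt=0.1):
t=0.100: state=(3.507, 3.799, 2.271)
t=0.200: state=(4.153, 5.027, 3.224)
t=0.230: state=(4.424, 5.350, 3.616)
next step: t=0.235: state=(4.471, 5.400, 3.686) — y has crossed 5.4
linear interpolation between t=0.230 (5.34953) and t=0.235 (5.40016) → t≈0.235

t = 0.235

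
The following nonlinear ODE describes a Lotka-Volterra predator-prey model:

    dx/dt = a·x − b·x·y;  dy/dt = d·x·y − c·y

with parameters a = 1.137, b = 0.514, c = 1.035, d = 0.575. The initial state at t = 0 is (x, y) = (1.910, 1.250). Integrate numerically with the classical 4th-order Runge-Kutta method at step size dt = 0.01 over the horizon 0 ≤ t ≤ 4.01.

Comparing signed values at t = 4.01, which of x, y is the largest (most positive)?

largest component: y

t=0.000: state=(1.910, 1.250)
step 1 (dt=0.01): k1=(0.944, 0.079), k2=(0.946, 0.082), k3=(0.946, 0.082), k4=(0.948, 0.086); state += dt/6·(k1+2k2+2k3+k4)
t=0.010: state=(1.919, 1.251)
t=0.020: state=(1.929, 1.252)
t=0.030: state=(1.939, 1.253)
continuing one RK4 step at a time; state shown every 20 steps (Δt=0.2):
t=0.200: state=(2.106, 1.280)
t=0.400: state=(2.311, 1.342)
t=0.600: state=(2.515, 1.440)
t=0.800: state=(2.705, 1.581)
t=1.000: state=(2.859, 1.770)
t=1.200: state=(2.956, 2.012)
t=1.400: state=(2.974, 2.303)
t=1.600: state=(2.898, 2.627)
t=1.800: state=(2.731, 2.954)
t=2.000: state=(2.491, 3.245)
t=2.200: state=(2.214, 3.458)
t=2.400: state=(1.935, 3.569)
t=2.600: state=(1.682, 3.571)
t=2.800: state=(1.468, 3.478)
t=3.000: state=(1.299, 3.314)
t=3.200: state=(1.172, 3.105)
t=3.400: state=(1.082, 2.873)
t=3.600: state=(1.024, 2.636)
t=3.800: state=(0.992, 2.405)
t=4.000: state=(0.983, 2.190)
t=4.010: state=(0.983, 2.180)
compare at T: x=0.983, y=2.180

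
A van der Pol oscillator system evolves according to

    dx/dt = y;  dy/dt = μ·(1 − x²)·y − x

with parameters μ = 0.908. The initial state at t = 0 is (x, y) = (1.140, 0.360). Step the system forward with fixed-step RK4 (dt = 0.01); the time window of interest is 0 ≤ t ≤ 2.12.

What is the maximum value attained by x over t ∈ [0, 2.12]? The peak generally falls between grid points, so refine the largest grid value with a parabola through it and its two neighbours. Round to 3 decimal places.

max x = 1.192

t=0.000: state=(1.140, 0.360)
step 1 (dt=0.01): k1=(0.360, -1.238), k2=(0.354, -1.239), k3=(0.354, -1.239), k4=(0.348, -1.241); state += dt/6·(k1+2k2+2k3+k4)
t=0.010: state=(1.144, 0.348)
t=0.020: state=(1.147, 0.335)
t=0.030: state=(1.150, 0.323)
continuing one RK4 step at a time; state shown every 10 steps (Δt=0.1):
t=0.100: state=(1.170, 0.235)
t=0.200: state=(1.187, 0.111)
t=0.300: state=(1.192, -0.010)
t=0.400: state=(1.185, -0.126)
t=0.500: state=(1.167, -0.237)
t=0.600: state=(1.138, -0.344)
t=0.700: state=(1.098, -0.447)
t=0.800: state=(1.049, -0.548)
t=0.900: state=(0.989, -0.647)
t=1.000: state=(0.919, -0.749)
t=1.100: state=(0.839, -0.853)
t=1.200: state=(0.748, -0.963)
t=1.300: state=(0.646, -1.080)
t=1.400: state=(0.532, -1.207)
t=1.500: state=(0.405, -1.344)
t=1.600: state=(0.263, -1.492)
t=1.700: state=(0.106, -1.648)
t=1.800: state=(-0.067, -1.806)
t=1.900: state=(-0.255, -1.956)
t=2.000: state=(-0.457, -2.080)
t=2.100: state=(-0.669, -2.155)
t=2.120: state=(-0.713, -2.161)
largest grid value and its neighbours: x(0.280)=1.19210, x(0.290)=1.19218, x(0.300)=1.19215
parabola through these three points peaks at t≈0.292 with x≈1.19219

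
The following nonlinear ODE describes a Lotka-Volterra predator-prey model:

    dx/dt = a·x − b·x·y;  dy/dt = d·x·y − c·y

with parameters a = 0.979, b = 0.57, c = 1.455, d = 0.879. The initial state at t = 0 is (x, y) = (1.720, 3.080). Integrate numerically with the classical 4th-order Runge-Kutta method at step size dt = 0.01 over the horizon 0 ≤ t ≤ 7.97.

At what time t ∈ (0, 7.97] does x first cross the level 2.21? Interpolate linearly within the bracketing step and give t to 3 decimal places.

t = 3.661

t=0.000: state=(1.720, 3.080)
step 1 (dt=0.01): k1=(-1.336, 0.175), k2=(-1.331, 0.157), k3=(-1.331, 0.157), k4=(-1.327, 0.139); state += dt/6·(k1+2k2+2k3+k4)
t=0.010: state=(1.707, 3.082)
t=0.020: state=(1.693, 3.083)
t=0.030: state=(1.680, 3.084)
continuing one RK4 step at a time; state shown every 50 steps (Δt=0.5):
t=0.500: state=(1.196, 2.793)
t=1.000: state=(0.963, 2.149)
t=1.500: state=(0.929, 1.565)
t=2.000: state=(1.033, 1.158)
t=2.500: state=(1.258, 0.922)
t=3.000: state=(1.604, 0.831)
t=3.500: state=(2.055, 0.895)
t=3.660: state=(2.209, 0.957)
next step: t=3.670: state=(2.218, 0.962) — x has crossed 2.21
linear interpolation between t=3.660 (2.20881) and t=3.670 (2.21838) → t≈3.661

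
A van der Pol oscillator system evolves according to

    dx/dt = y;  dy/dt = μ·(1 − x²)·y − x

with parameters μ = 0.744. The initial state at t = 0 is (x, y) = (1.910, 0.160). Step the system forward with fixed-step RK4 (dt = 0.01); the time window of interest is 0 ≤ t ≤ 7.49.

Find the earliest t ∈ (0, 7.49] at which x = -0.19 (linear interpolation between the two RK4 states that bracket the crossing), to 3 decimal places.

t = 2.085

t=0.000: state=(1.910, 0.160)
step 1 (dt=0.01): k1=(0.160, -2.225), k2=(0.149, -2.204), k3=(0.149, -2.205), k4=(0.138, -2.184); state += dt/6·(k1+2k2+2k3+k4)
t=0.010: state=(1.911, 0.138)
t=0.020: state=(1.913, 0.116)
t=0.030: state=(1.914, 0.095)
continuing one RK4 step at a time; state shown every 25 steps (Δt=0.25):
t=0.250: state=(1.891, -0.279)
t=0.500: state=(1.784, -0.552)
t=0.750: state=(1.621, -0.748)
t=1.000: state=(1.412, -0.925)
t=1.250: state=(1.156, -1.123)
t=1.500: state=(0.846, -1.372)
t=1.750: state=(0.464, -1.696)
t=2.000: state=(-0.008, -2.082)
t=2.080: state=(-0.179, -2.200)
next step: t=2.090: state=(-0.201, -2.214) — x has crossed -0.19
linear interpolation between t=2.080 (-0.17896) and t=2.090 (-0.20103) → t≈2.085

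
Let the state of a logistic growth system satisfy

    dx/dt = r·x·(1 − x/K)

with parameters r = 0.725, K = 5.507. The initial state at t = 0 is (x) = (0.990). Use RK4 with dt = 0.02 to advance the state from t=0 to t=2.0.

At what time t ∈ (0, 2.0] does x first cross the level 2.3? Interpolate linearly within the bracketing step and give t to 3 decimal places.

t=0.000: state=(0.990)
step 1 (dt=0.02): k1=(0.589), k2=(0.591), k3=(0.591), k4=(0.594); state += dt/6·(k1+2k2+2k3+k4)
t=0.020: state=(1.002)
t=0.040: state=(1.014)
t=0.060: state=(1.026)
continuing one RK4 step at a time; state shown every 5 steps (Δt=0.1):
t=0.100: state=(1.050)
t=0.200: state=(1.113)
t=0.300: state=(1.179)
t=0.400: state=(1.248)
t=0.500: state=(1.319)
t=0.600: state=(1.393)
t=0.700: state=(1.470)
t=0.800: state=(1.549)
t=0.900: state=(1.631)
t=1.000: state=(1.716)
t=1.100: state=(1.802)
t=1.200: state=(1.891)
t=1.300: state=(1.982)
t=1.400: state=(2.075)
t=1.500: state=(2.170)
t=1.600: state=(2.266)
t=1.620: state=(2.285)
next step: t=1.640: state=(2.305) — x has crossed 2.3
linear interpolation between t=1.620 (2.28532) and t=1.640 (2.30473) → t≈1.635

t = 1.635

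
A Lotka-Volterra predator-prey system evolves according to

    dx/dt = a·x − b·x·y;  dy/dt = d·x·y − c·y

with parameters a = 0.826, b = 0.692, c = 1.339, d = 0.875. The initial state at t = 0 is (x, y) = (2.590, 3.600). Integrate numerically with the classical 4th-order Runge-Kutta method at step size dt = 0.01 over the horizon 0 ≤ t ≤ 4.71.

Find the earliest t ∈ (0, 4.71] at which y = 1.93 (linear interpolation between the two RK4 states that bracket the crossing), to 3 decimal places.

t = 1.332

t=0.000: state=(2.590, 3.600)
step 1 (dt=0.01): k1=(-4.313, 3.338), k2=(-4.307, 3.285), k3=(-4.306, 3.285), k4=(-4.299, 3.232); state += dt/6·(k1+2k2+2k3+k4)
t=0.010: state=(2.547, 3.633)
t=0.020: state=(2.504, 3.665)
t=0.030: state=(2.461, 3.695)
continuing one RK4 step at a time; state shown every 20 steps (Δt=0.2):
t=0.200: state=(1.792, 4.032)
t=0.400: state=(1.207, 3.996)
t=0.600: state=(0.837, 3.646)
t=0.800: state=(0.616, 3.162)
t=1.000: state=(0.486, 2.661)
t=1.200: state=(0.410, 2.201)
t=1.330: state=(0.379, 1.934)
next step: t=1.340: state=(0.377, 1.914) — y has crossed 1.93
linear interpolation between t=1.330 (1.93361) and t=1.340 (1.91421) → t≈1.332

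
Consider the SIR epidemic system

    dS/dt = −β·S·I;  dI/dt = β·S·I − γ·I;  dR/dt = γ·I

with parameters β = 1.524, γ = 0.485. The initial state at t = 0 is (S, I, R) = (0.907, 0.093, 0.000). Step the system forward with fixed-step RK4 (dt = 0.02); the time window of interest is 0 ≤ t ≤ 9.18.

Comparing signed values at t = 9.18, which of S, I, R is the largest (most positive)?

largest component: R

t=0.000: state=(0.907, 0.093, 0.000)
step 1 (dt=0.02): k1=(-0.129, 0.083, 0.045), k2=(-0.130, 0.084, 0.046), k3=(-0.130, 0.084, 0.046), k4=(-0.130, 0.085, 0.046); state += dt/6·(k1+2k2+2k3+k4)
t=0.020: state=(0.904, 0.095, 0.001)
t=0.040: state=(0.902, 0.096, 0.002)
t=0.060: state=(0.899, 0.098, 0.003)
continuing one RK4 step at a time; state shown every 25 steps (Δt=0.5):
t=0.500: state=(0.830, 0.142, 0.028)
t=1.000: state=(0.729, 0.202, 0.070)
t=1.500: state=(0.610, 0.264, 0.126)
t=2.000: state=(0.489, 0.314, 0.197)
t=2.500: state=(0.380, 0.343, 0.277)
t=3.000: state=(0.292, 0.347, 0.361)
t=3.500: state=(0.225, 0.331, 0.444)
t=4.000: state=(0.177, 0.303, 0.521)
t=4.500: state=(0.142, 0.268, 0.590)
t=5.000: state=(0.117, 0.232, 0.651)
t=5.500: state=(0.100, 0.198, 0.703)
t=6.000: state=(0.087, 0.166, 0.747)
t=6.500: state=(0.077, 0.139, 0.784)
t=7.000: state=(0.070, 0.115, 0.814)
t=7.500: state=(0.065, 0.095, 0.840)
t=8.000: state=(0.061, 0.078, 0.861)
t=8.500: state=(0.057, 0.064, 0.878)
t=9.000: state=(0.055, 0.053, 0.892)
t=9.180: state=(0.054, 0.049, 0.897)
compare at T: S=0.054, I=0.049, R=0.897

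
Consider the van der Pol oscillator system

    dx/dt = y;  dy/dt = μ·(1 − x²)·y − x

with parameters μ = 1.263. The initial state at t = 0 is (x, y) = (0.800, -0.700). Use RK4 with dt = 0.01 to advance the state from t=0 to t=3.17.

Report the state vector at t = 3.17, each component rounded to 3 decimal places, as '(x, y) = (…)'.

(x, y) = (-1.177, 0.901)

t=0.000: state=(0.800, -0.700)
step 1 (dt=0.01): k1=(-0.700, -1.118), k2=(-0.706, -1.122), k3=(-0.706, -1.122), k4=(-0.711, -1.126); state += dt/6·(k1+2k2+2k3+k4)
t=0.010: state=(0.793, -0.711)
t=0.020: state=(0.786, -0.723)
t=0.030: state=(0.778, -0.734)
continuing one RK4 step at a time; state shown every 20 steps (Δt=0.2):
t=0.200: state=(0.636, -0.944)
t=0.400: state=(0.418, -1.248)
t=0.600: state=(0.131, -1.637)
t=0.800: state=(-0.241, -2.091)
t=1.000: state=(-0.699, -2.439)
t=1.200: state=(-1.184, -2.308)
t=1.400: state=(-1.579, -1.569)
t=1.600: state=(-1.803, -0.699)
t=1.800: state=(-1.878, -0.103)
t=2.000: state=(-1.863, 0.223)
t=2.200: state=(-1.799, 0.400)
t=2.400: state=(-1.707, 0.511)
t=2.600: state=(-1.596, 0.599)
t=2.800: state=(-1.468, 0.687)
t=3.000: state=(-1.320, 0.790)
t=3.170: state=(-1.177, 0.901)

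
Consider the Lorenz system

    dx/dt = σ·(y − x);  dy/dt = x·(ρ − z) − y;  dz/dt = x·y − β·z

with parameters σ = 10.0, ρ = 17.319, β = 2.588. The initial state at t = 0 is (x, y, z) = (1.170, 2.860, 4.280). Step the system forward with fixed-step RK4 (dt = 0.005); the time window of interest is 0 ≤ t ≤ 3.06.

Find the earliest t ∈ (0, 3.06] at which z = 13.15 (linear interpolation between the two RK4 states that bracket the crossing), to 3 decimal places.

t=0.000: state=(1.170, 2.860, 4.280)
step 1 (dt=0.005): k1=(16.900, 12.396, -7.730), k2=(16.787, 12.939, -7.522), k3=(16.804, 12.933, -7.523), k4=(16.706, 13.474, -7.312); state += dt/6·(k1+2k2+2k3+k4)
t=0.005: state=(1.254, 2.925, 4.242)
t=0.010: state=(1.337, 2.995, 4.207)
t=0.015: state=(1.420, 3.070, 4.174)
continuing one RK4 step at a time; state shown every 20 steps (Δt=0.1):
t=0.100: state=(2.975, 5.171, 4.042)
t=0.200: state=(5.953, 9.823, 6.083)
t=0.290: state=(9.942, 14.441, 12.893)
next step: t=0.295: state=(10.164, 14.576, 13.452) — z has crossed 13.15
linear interpolation between t=0.290 (12.89316) and t=0.295 (13.45214) → t≈0.292

t = 0.292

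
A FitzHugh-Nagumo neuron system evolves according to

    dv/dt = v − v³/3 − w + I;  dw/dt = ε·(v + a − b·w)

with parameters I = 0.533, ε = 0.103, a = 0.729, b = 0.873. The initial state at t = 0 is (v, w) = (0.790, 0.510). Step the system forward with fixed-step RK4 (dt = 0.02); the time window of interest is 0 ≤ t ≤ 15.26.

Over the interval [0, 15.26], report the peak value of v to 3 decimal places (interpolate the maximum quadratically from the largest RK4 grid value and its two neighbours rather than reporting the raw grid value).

t=0.000: state=(0.790, 0.510)
step 1 (dt=0.02): k1=(0.649, 0.111), k2=(0.650, 0.111), k3=(0.650, 0.111), k4=(0.651, 0.112); state += dt/6·(k1+2k2+2k3+k4)
t=0.020: state=(0.803, 0.512)
t=0.040: state=(0.816, 0.514)
t=0.060: state=(0.829, 0.517)
continuing one RK4 step at a time; state shown every 25 steps (Δt=0.5):
t=0.500: state=(1.115, 0.572)
t=1.000: state=(1.372, 0.647)
t=1.500: state=(1.510, 0.728)
t=2.000: state=(1.554, 0.811)
t=2.500: state=(1.547, 0.890)
t=3.000: state=(1.516, 0.965)
t=3.500: state=(1.473, 1.034)
t=4.000: state=(1.424, 1.098)
t=4.500: state=(1.370, 1.157)
t=5.000: state=(1.312, 1.211)
t=5.500: state=(1.251, 1.259)
t=6.000: state=(1.185, 1.301)
t=6.500: state=(1.112, 1.339)
t=7.000: state=(1.032, 1.371)
t=7.500: state=(0.939, 1.397)
t=8.000: state=(0.829, 1.417)
t=8.500: state=(0.690, 1.429)
t=9.000: state=(0.504, 1.434)
t=9.500: state=(0.234, 1.426)
t=10.000: state=(-0.188, 1.402)
t=10.500: state=(-0.828, 1.352)
t=11.000: state=(-1.510, 1.270)
t=11.500: state=(-1.859, 1.164)
t=12.000: state=(-1.938, 1.054)
t=12.500: state=(-1.929, 0.946)
t=13.000: state=(-1.898, 0.845)
t=13.500: state=(-1.862, 0.750)
t=14.000: state=(-1.825, 0.661)
t=14.500: state=(-1.788, 0.578)
t=15.000: state=(-1.752, 0.500)
t=15.260: state=(-1.733, 0.461)
largest grid value and its neighbours: v(2.120)=1.55594, v(2.140)=1.55598, v(2.160)=1.55595
parabola through these three points peaks at t≈2.141 with v≈1.55598

max v = 1.556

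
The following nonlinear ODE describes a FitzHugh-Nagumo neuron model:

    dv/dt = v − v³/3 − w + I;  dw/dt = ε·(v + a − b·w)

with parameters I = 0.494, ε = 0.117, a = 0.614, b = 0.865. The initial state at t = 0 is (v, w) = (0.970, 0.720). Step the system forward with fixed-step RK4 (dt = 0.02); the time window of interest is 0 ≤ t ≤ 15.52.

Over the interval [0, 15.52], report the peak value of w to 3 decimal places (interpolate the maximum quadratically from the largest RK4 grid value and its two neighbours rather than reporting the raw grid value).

max w = 1.387

t=0.000: state=(0.970, 0.720)
step 1 (dt=0.02): k1=(0.440, 0.112), k2=(0.439, 0.113), k3=(0.439, 0.113), k4=(0.438, 0.113); state += dt/6·(k1+2k2+2k3+k4)
t=0.020: state=(0.979, 0.722)
t=0.040: state=(0.988, 0.725)
t=0.060: state=(0.996, 0.727)
continuing one RK4 step at a time; state shown every 50 steps (Δt=1):
t=1.000: state=(1.310, 0.848)
t=2.000: state=(1.397, 0.988)
t=3.000: state=(1.344, 1.114)
t=4.000: state=(1.240, 1.219)
t=5.000: state=(1.104, 1.301)
t=6.000: state=(0.931, 1.357)
t=7.000: state=(0.681, 1.386)
t=8.000: state=(0.228, 1.374)
t=9.000: state=(-0.814, 1.284)
t=10.000: state=(-1.834, 1.069)
t=11.000: state=(-1.901, 0.823)
t=12.000: state=(-1.823, 0.605)
t=13.000: state=(-1.737, 0.417)
t=14.000: state=(-1.651, 0.257)
t=15.000: state=(-1.565, 0.122)
t=15.520: state=(-1.521, 0.060)
largest grid value and its neighbours: w(7.260)=1.38716, w(7.280)=1.38717, w(7.300)=1.38716
parabola through these three points peaks at t≈7.277 with w≈1.38717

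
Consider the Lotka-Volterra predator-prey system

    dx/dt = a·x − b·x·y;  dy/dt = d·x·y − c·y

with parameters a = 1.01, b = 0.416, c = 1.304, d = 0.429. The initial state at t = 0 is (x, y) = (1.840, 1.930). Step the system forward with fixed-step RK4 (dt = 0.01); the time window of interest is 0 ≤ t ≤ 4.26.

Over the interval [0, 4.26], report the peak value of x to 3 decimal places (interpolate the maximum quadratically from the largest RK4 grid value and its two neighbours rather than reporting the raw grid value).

max x = 4.833

t=0.000: state=(1.840, 1.930)
step 1 (dt=0.01): k1=(0.381, -0.993), k2=(0.385, -0.989), k3=(0.385, -0.989), k4=(0.389, -0.985); state += dt/6·(k1+2k2+2k3+k4)
t=0.010: state=(1.844, 1.920)
t=0.020: state=(1.848, 1.910)
t=0.030: state=(1.852, 1.901)
continuing one RK4 step at a time; state shown every 20 steps (Δt=0.2):
t=0.200: state=(1.933, 1.748)
t=0.400: state=(2.059, 1.598)
t=0.600: state=(2.217, 1.478)
t=0.800: state=(2.409, 1.389)
t=1.000: state=(2.634, 1.328)
t=1.200: state=(2.891, 1.296)
t=1.400: state=(3.177, 1.296)
t=1.600: state=(3.487, 1.328)
t=1.800: state=(3.810, 1.399)
t=2.000: state=(4.132, 1.516)
t=2.200: state=(4.428, 1.687)
t=2.400: state=(4.666, 1.921)
t=2.600: state=(4.809, 2.224)
t=2.800: state=(4.819, 2.592)
t=3.000: state=(4.673, 3.004)
t=3.200: state=(4.378, 3.416)
t=3.400: state=(3.971, 3.768)
t=3.600: state=(3.514, 4.003)
t=3.800: state=(3.069, 4.089)
t=4.000: state=(2.677, 4.029)
t=4.200: state=(2.359, 3.850)
t=4.260: state=(2.278, 3.779)
largest grid value and its neighbours: x(2.700)=4.83231, x(2.710)=4.83267, x(2.720)=4.83265
parabola through these three points peaks at t≈2.715 with x≈4.83271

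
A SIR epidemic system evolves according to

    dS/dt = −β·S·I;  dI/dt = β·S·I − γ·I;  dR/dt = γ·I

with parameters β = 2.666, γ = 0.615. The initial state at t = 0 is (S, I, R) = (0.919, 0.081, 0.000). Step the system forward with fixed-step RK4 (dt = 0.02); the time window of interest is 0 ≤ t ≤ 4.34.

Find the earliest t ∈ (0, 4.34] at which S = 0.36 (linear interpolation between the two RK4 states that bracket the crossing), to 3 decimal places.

t=0.000: state=(0.919, 0.081, 0.000)
step 1 (dt=0.02): k1=(-0.198, 0.149, 0.050), k2=(-0.202, 0.151, 0.051), k3=(-0.202, 0.151, 0.051), k4=(-0.205, 0.153, 0.052); state += dt/6·(k1+2k2+2k3+k4)
t=0.020: state=(0.915, 0.084, 0.001)
t=0.040: state=(0.911, 0.087, 0.002)
t=0.060: state=(0.907, 0.090, 0.003)
continuing one RK4 step at a time; state shown every 10 steps (Δt=0.2):
t=0.200: state=(0.872, 0.116, 0.012)
t=0.400: state=(0.811, 0.160, 0.029)
t=0.600: state=(0.734, 0.214, 0.052)
t=0.800: state=(0.645, 0.273, 0.082)
t=1.000: state=(0.549, 0.332, 0.119)
t=1.200: state=(0.453, 0.384, 0.163)
t=1.400: state=(0.365, 0.422, 0.213)
next step: t=1.420: state=(0.357, 0.425, 0.218) — S has crossed 0.36
linear interpolation between t=1.400 (0.36522) and t=1.420 (0.35707) → t≈1.413

t = 1.413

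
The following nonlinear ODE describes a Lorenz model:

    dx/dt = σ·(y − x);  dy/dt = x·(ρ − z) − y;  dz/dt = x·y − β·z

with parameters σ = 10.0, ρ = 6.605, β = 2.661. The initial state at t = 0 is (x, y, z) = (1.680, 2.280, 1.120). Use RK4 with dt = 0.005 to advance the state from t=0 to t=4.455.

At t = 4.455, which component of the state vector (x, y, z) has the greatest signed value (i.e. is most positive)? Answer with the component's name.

t=0.000: state=(1.680, 2.280, 1.120)
step 1 (dt=0.005): k1=(6.000, 6.935, 0.850), k2=(6.023, 6.996, 0.908), k3=(6.024, 6.996, 0.908), k4=(6.049, 7.057, 0.966); state += dt/6·(k1+2k2+2k3+k4)
t=0.005: state=(1.710, 2.315, 1.125)
t=0.010: state=(1.740, 2.351, 1.130)
t=0.015: state=(1.771, 2.387, 1.135)
continuing one RK4 step at a time; state shown every 40 steps (Δt=0.2):
t=0.200: state=(3.184, 4.110, 1.909)
t=0.400: state=(5.113, 5.932, 4.600)
t=0.600: state=(5.552, 5.081, 7.660)
t=0.800: state=(3.954, 3.119, 7.425)
t=1.000: state=(2.828, 2.553, 5.731)
t=1.200: state=(2.728, 2.865, 4.488)
t=1.400: state=(3.259, 3.625, 4.145)
t=1.600: state=(4.052, 4.427, 4.780)
t=1.800: state=(4.531, 4.590, 5.918)
t=2.000: state=(4.284, 4.022, 6.454)
t=2.200: state=(3.735, 3.500, 6.082)
t=2.400: state=(3.455, 3.414, 5.454)
t=2.600: state=(3.543, 3.656, 5.106)
t=2.800: state=(3.832, 3.985, 5.200)
t=3.000: state=(4.071, 4.139, 5.578)
t=3.200: state=(4.077, 4.021, 5.876)
t=3.400: state=(3.904, 3.806, 5.865)
t=3.600: state=(3.747, 3.698, 5.651)
t=3.800: state=(3.722, 3.744, 5.462)
t=4.000: state=(3.809, 3.866, 5.431)
t=4.200: state=(3.913, 3.953, 5.542)
t=4.400: state=(3.949, 3.944, 5.672)
t=4.455: state=(3.943, 3.928, 5.694)
compare at T: x=3.943, y=3.928, z=5.694

largest component: z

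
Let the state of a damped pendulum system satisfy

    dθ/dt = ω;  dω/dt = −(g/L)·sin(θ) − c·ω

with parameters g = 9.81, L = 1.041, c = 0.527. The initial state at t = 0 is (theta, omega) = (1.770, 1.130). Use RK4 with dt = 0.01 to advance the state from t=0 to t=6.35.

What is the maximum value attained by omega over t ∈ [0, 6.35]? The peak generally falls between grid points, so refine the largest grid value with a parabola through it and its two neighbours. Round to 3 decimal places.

max omega = 3.179

t=0.000: state=(1.770, 1.130)
step 1 (dt=0.01): k1=(1.130, -9.833), k2=(1.081, -9.796), k3=(1.081, -9.797), k4=(1.032, -9.760); state += dt/6·(k1+2k2+2k3+k4)
t=0.010: state=(1.781, 1.032)
t=0.020: state=(1.791, 0.935)
t=0.030: state=(1.800, 0.838)
continuing one RK4 step at a time; state shown every 25 steps (Δt=0.25):
t=0.250: state=(1.761, -1.152)
t=0.500: state=(1.212, -3.186)
t=0.750: state=(0.248, -4.226)
t=1.000: state=(-0.715, -3.143)
t=1.250: state=(-1.227, -0.890)
t=1.500: state=(-1.167, 1.308)
t=1.750: state=(-0.622, 2.883)
t=2.000: state=(0.152, 3.017)
t=2.250: state=(0.754, 1.622)
t=2.500: state=(0.923, -0.277)
t=2.750: state=(0.644, -1.841)
t=3.000: state=(0.086, -2.403)
t=3.250: state=(-0.446, -1.670)
t=3.500: state=(-0.688, -0.219)
t=3.750: state=(-0.564, 1.149)
t=4.000: state=(-0.173, 1.816)
t=4.250: state=(0.258, 1.472)
t=4.500: state=(0.503, 0.422)
t=4.750: state=(0.464, -0.701)
t=5.000: state=(0.193, -1.346)
t=5.250: state=(-0.144, -1.220)
t=5.500: state=(-0.364, -0.477)
t=5.750: state=(-0.370, 0.413)
t=6.000: state=(-0.185, 0.987)
t=6.250: state=(0.074, 0.981)
t=6.350: state=(0.164, 0.820)
largest grid value and its neighbours: omega(1.880)=3.17635, omega(1.890)=3.17904, omega(1.900)=3.17877
parabola through these three points peaks at t≈1.894 with omega≈3.17928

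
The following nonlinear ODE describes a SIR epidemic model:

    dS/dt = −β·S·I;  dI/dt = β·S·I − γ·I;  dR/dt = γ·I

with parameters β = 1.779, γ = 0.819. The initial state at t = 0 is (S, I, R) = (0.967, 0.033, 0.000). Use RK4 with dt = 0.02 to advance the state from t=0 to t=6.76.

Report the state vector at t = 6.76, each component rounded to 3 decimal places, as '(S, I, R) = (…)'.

(S, I, R) = (0.199, 0.073, 0.728)

t=0.000: state=(0.967, 0.033, 0.000)
step 1 (dt=0.02): k1=(-0.057, 0.030, 0.027), k2=(-0.057, 0.030, 0.027), k3=(-0.057, 0.030, 0.027), k4=(-0.058, 0.030, 0.028); state += dt/6·(k1+2k2+2k3+k4)
t=0.020: state=(0.966, 0.034, 0.001)
t=0.040: state=(0.965, 0.034, 0.001)
t=0.060: state=(0.964, 0.035, 0.002)
continuing one RK4 step at a time; state shown every 25 steps (Δt=0.5):
t=0.500: state=(0.932, 0.051, 0.017)
t=1.000: state=(0.881, 0.076, 0.043)
t=1.500: state=(0.813, 0.107, 0.080)
t=2.000: state=(0.727, 0.142, 0.131)
t=2.500: state=(0.632, 0.172, 0.196)
t=3.000: state=(0.537, 0.192, 0.271)
t=3.500: state=(0.451, 0.198, 0.351)
t=4.000: state=(0.379, 0.190, 0.431)
t=4.500: state=(0.323, 0.172, 0.505)
t=5.000: state=(0.280, 0.149, 0.571)
t=5.500: state=(0.248, 0.125, 0.627)
t=6.000: state=(0.224, 0.102, 0.674)
t=6.500: state=(0.206, 0.082, 0.711)
t=6.760: state=(0.199, 0.073, 0.728)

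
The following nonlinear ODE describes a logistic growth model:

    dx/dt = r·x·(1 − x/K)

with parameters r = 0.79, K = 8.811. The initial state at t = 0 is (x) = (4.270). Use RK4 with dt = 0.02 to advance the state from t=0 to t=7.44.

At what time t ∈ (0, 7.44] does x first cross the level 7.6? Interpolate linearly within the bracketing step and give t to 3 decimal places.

t=0.000: state=(4.270)
step 1 (dt=0.02): k1=(1.739), k2=(1.739), k3=(1.739), k4=(1.739); state += dt/6·(k1+2k2+2k3+k4)
t=0.020: state=(4.305)
t=0.040: state=(4.340)
t=0.060: state=(4.374)
continuing one RK4 step at a time; state shown every 25 steps (Δt=0.5):
t=0.500: state=(5.133)
t=1.000: state=(5.943)
t=1.500: state=(6.649)
t=2.000: state=(7.228)
t=2.400: state=(7.598)
next step: t=2.420: state=(7.614) — x has crossed 7.6
linear interpolation between t=2.400 (7.59766) and t=2.420 (7.61410) → t≈2.403

t = 2.403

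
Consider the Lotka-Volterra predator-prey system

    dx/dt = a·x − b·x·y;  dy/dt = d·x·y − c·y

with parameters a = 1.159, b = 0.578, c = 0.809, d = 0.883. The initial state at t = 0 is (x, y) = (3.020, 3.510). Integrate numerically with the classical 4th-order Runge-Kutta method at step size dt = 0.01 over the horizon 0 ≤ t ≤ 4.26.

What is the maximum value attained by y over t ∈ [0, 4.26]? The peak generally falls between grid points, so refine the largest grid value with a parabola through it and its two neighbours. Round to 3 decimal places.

max y = 6.193

t=0.000: state=(3.020, 3.510)
step 1 (dt=0.01): k1=(-2.627, 6.520), k2=(-2.672, 6.540), k3=(-2.672, 6.539), k4=(-2.717, 6.558); state += dt/6·(k1+2k2+2k3+k4)
t=0.010: state=(2.993, 3.575)
t=0.020: state=(2.966, 3.641)
t=0.030: state=(2.937, 3.707)
continuing one RK4 step at a time; state shown every 20 steps (Δt=0.2):
t=0.200: state=(2.352, 4.815)
t=0.400: state=(1.597, 5.798)
t=0.600: state=(1.002, 6.185)
t=0.800: state=(0.620, 6.053)
t=1.000: state=(0.397, 5.623)
t=1.200: state=(0.270, 5.068)
t=1.400: state=(0.196, 4.489)
t=1.600: state=(0.152, 3.936)
t=1.800: state=(0.125, 3.431)
t=2.000: state=(0.109, 2.979)
t=2.200: state=(0.100, 2.581)
t=2.400: state=(0.095, 2.233)
t=2.600: state=(0.094, 1.931)
t=2.800: state=(0.097, 1.671)
t=3.000: state=(0.102, 1.446)
t=3.200: state=(0.110, 1.253)
t=3.400: state=(0.121, 1.088)
t=3.600: state=(0.136, 0.947)
t=3.800: state=(0.155, 0.826)
t=4.000: state=(0.178, 0.724)
t=4.200: state=(0.208, 0.637)
t=4.260: state=(0.218, 0.613)
largest grid value and its neighbours: y(0.630)=6.19273, y(0.640)=6.19296, y(0.650)=6.19199
parabola through these three points peaks at t≈0.637 with y≈6.19302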